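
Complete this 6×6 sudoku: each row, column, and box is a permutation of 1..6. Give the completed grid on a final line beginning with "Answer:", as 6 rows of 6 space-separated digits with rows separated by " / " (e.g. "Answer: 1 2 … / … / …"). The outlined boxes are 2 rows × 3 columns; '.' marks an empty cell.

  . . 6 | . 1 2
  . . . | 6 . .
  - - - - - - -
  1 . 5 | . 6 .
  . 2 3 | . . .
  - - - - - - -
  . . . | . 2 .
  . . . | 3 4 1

Step 1. [r3c2∈{4}] nothing but 4 survives at r3c2, so r3c2=4.
Step 2. [r5c4∈{5}] r5c4's peers cover all but 5. So r5c4=5.
Step 3. [r2c5∈{3,5}] across col 5, 3 lands solely at r2c5, so r2c5=3.
Step 4. [r2c6∈{4,5}] in box 2, 5 fits only at r2c6 ⇒ r2c6=5.
Step 5. [r6c3∈{2}] only 2 remains possible at r6c3. So r6c3=2.
Step 6. [r4c1∈{6}] r4c1 has the single candidate 6. So r4c1=6.
Step 7. [r2c2∈{1}] r2c2 has the single candidate 1 ⇒ r2c2=1.
Step 8. [r2c3∈{4}] r2c3 has the single candidate 4 ⇒ r2c3=4.
Step 9. [r6c1∈{5}] r6c1's peers cover all but 5. So r6c1=5.
Step 10. [r1c1∈{3}] r1c1 is down to just 3. So r1c1=3.
Step 11. [r4c4∈{1,4}] across row 4, 1 lands solely at r4c4 ⇒ r4c4=1.
Step 12. [r6c2∈{6}] r6c2's peers cover all but 6 ⇒ r6c2=6.
Step 13. [r5c1∈{4}] r5c1's peers cover all but 4. So r5c1=4.
Step 14. [r3c6∈{3}] only 3 remains possible at r3c6. So r3c6=3.
Step 15. [r1c4∈{4}] r1c4 is down to just 4, so r1c4=4.
Step 16. [r5c3∈{1}] nothing but 1 survives at r5c3. So r5c3=1.
Step 17. [r2c1∈{2}] r2c1 is down to just 2. So r2c1=2.
Step 18. [r5c2∈{3}] only 3 remains possible at r5c2, so r5c2=3.
Step 19. [r5c6∈{6}] only 6 remains possible at r5c6 ⇒ r5c6=6.
Step 20. [r1c2∈{5}] r1c2 has the single candidate 5 ⇒ r1c2=5.
Step 21. [r3c4∈{2}] r3c4 has the single candidate 2. So r3c4=2.
Step 22. [r4c5∈{5}] only 5 remains possible at r4c5. So r4c5=5.
Step 23. [r4c6∈{4}] r4c6's peers cover all but 4 ⇒ r4c6=4.

Answer: 3 5 6 4 1 2 / 2 1 4 6 3 5 / 1 4 5 2 6 3 / 6 2 3 1 5 4 / 4 3 1 5 2 6 / 5 6 2 3 4 1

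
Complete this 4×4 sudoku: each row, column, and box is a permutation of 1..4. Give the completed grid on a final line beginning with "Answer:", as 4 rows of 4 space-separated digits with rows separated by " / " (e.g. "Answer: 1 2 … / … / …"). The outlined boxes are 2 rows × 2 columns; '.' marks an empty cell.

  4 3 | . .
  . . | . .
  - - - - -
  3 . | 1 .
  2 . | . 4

Step 1. [r1c3∈{2}] nothing but 2 survives at r1c3, so r1c3=2.
Step 2. [r2c4∈{1,3}] 3 has one home in col 4: r2c4 ⇒ r2c4=3.
Step 3. [r4c2∈{1}] r4c2 is down to just 1. So r4c2=1.
Step 4. [r2c1∈{1}] nothing but 1 survives at r2c1. So r2c1=1.
Step 5. [r4c3∈{3}] only 3 remains possible at r4c3 ⇒ r4c3=3.
Step 6. [r2c2∈{2}] r2c2 is down to just 2, so r2c2=2.
Step 7. [r3c2∈{4}] nothing but 4 survives at r3c2 ⇒ r3c2=4.
Step 8. [r3c4∈{2}] only 2 remains possible at r3c4 ⇒ r3c4=2.
Step 9. [r1c4∈{1}] only 1 remains possible at r1c4. So r1c4=1.
Step 10. [r2c3∈{4}] only 4 remains possible at r2c3. So r2c3=4.

Answer: 4 3 2 1 / 1 2 4 3 / 3 4 1 2 / 2 1 3 4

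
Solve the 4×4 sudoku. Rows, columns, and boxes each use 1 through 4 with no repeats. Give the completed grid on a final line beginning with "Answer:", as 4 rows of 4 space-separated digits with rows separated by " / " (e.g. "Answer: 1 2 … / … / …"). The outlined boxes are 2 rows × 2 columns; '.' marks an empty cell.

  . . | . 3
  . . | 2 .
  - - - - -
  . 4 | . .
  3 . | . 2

Step 1. [r4c2∈{1}] nothing but 1 survives at r4c2 ⇒ r4c2=1.
Step 2. [r2c4∈{1,4}] across col 4, 4 lands solely at r2c4 ⇒ r2c4=4.
Step 3. [r1c1∈{1,2,4}] r1c1 is the only open cell in row 1 admitting 4 ⇒ r1c1=4.
Step 4. [r3c4∈{1}] r3c4 has the single candidate 1, so r3c4=1.
Step 5. [r4c3∈{4}] r4c3's peers cover all but 4, so r4c3=4.
Step 6. [r3c3∈{3}] r3c3's peers cover all but 3 ⇒ r3c3=3.
Step 7. [r2c2∈{3}] r2c2's peers cover all but 3. So r2c2=3.
Step 8. [r1c2∈{2}] only 2 remains possible at r1c2, so r1c2=2.
Step 9. [r2c1∈{1}] r2c1 is down to just 1. So r2c1=1.
Step 10. [r1c3∈{1}] r1c3 has the single candidate 1, so r1c3=1.
Step 11. [r3c1∈{2}] nothing but 2 survives at r3c1. So r3c1=2.

Answer: 4 2 1 3 / 1 3 2 4 / 2 4 3 1 / 3 1 4 2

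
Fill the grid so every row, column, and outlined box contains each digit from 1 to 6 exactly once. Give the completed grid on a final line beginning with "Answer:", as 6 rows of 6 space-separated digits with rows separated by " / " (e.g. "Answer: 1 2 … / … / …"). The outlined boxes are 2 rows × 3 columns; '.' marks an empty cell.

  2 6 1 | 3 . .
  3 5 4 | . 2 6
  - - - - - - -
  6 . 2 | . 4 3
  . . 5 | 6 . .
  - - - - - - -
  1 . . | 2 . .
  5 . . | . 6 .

Step 1. [r6c4∈{1,4}] across col 4, 4 lands solely at r6c4 ⇒ r6c4=4.
Step 2. [r4c2∈{1,3,4}] row 4 places 3 nowhere but r4c2. So r4c2=3.
Step 3. [r5c6∈{5}] r5c6 is down to just 5. So r5c6=5.
Step 4. [r4c5∈{1}] r4c5's peers cover all but 1, so r4c5=1.
Step 5. [r5c5∈{3}] r5c5 has the single candidate 3. So r5c5=3.
Step 6. [r6c3∈{3}] r6c3 has the single candidate 3 ⇒ r6c3=3.
Step 7. [r1c5∈{5}] r1c5's peers cover all but 5, so r1c5=5.
Step 8. [r4c6∈{2}] r4c6 is down to just 2 ⇒ r4c6=2.
Step 9. [r6c2∈{2}] r6c2's peers cover all but 2 ⇒ r6c2=2.
Step 10. [r3c2∈{1}] r3c2 is down to just 1. So r3c2=1.
Step 11. [r5c3∈{6}] r5c3's peers cover all but 6, so r5c3=6.
Step 12. [r6c6∈{1}] r6c6's peers cover all but 1 ⇒ r6c6=1.
Step 13. [r3c4∈{5}] only 5 remains possible at r3c4, so r3c4=5.
Step 14. [r5c2∈{4}] only 4 remains possible at r5c2, so r5c2=4.
Step 15. [r2c4∈{1}] only 1 remains possible at r2c4. So r2c4=1.
Step 16. [r4c1∈{4}] only 4 remains possible at r4c1. So r4c1=4.
Step 17. [r1c6∈{4}] nothing but 4 survives at r1c6, so r1c6=4.

Answer: 2 6 1 3 5 4 / 3 5 4 1 2 6 / 6 1 2 5 4 3 / 4 3 5 6 1 2 / 1 4 6 2 3 5 / 5 2 3 4 6 1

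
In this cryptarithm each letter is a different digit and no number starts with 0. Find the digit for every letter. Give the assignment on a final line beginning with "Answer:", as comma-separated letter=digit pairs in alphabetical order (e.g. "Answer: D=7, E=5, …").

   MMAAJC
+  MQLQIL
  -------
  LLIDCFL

Step 1. [col 1: C + L ≡ L (mod 10)] column 1: given nothing yet, carry-in 0, and all letters distinct, none taken yet, C+L≡L (mod 10) forces C=0. So C=0.
Step 2. [col 1: C + L ≡ L (mod 10)] column 1 (C + L ≡ L (mod 10), carry-in 0) doesn't pin L yet; pick L=1 and continue. So L=1.
Step 3. [col 2: J + I ≡ F (mod 10)] F=9 is one option consistent with column 2 (J + I ≡ F (mod 10), carry-in 0) — take it. So F=9.
Step 4. [col 2: J + I ≡ F (mod 10)] several values work for I in column 2 (J + I ≡ F (mod 10), carry-in 0); try I=3. So I=3.
Step 5. [col 2: J + I ≡ F (mod 10)] from column 2 (I=3, F=9, carry-in 0, digits 0,1,3,9 already taken and all letters distinct): J must equal 6 ⇒ J=6.
Step 6. [col 3: A + Q ≡ C (mod 10)] no forcing yet in column 3 (carry-in 0); Q=8 is free and consistent — try it ⇒ Q=8.
Step 7. [col 3: A + Q ≡ C (mod 10)] in column 3 we have A+Q≡C with carry-in 0; given Q=8, C=0 and digits 0,1,3,6,8,9 already taken and all letters distinct, that pins A to 2. So A=2.
Step 8. [col 4: A + L ≡ D (mod 10)] in column 4 we have A+L≡D with carry-in 1; given A=2, L=1 and digits 0,1,2,3,6,8,9 already taken and all letters distinct, that pins D to 4, so D=4.
Step 9. [col 5: M + Q ≡ I (mod 10)] from column 5 (Q=8, I=3, carry-in 0, digits 0,1,2,3,4,6,8,9 already taken and all letters distinct): M must equal 5. So M=5.

Answer: A=2, C=0, D=4, F=9, I=3, J=6, L=1, M=5, Q=8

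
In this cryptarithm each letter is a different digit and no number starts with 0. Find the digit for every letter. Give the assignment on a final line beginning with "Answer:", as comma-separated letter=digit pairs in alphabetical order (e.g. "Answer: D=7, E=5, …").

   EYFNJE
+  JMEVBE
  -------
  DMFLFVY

Step 1. [col 1: E + E ≡ Y (mod 10)] column 1 (E + E ≡ Y (mod 10), carry-in 0) doesn't pin Y yet; pick Y=8 and continue. So Y=8.
Step 2. [D] adding two 6-digit numbers gives at most 6+1 digits, and here it does — D is that final carry and must be 1. So D=1.
Step 3. [col 1: E + E ≡ Y (mod 10)] several values work for E in column 1 (E + E ≡ Y (mod 10), carry-in 0); try E=4, so E=4.
Step 4. [col 2: J + B ≡ V (mod 10)] several values work for B in column 2 (J + B ≡ V (mod 10), carry-in 0); try B=9 ⇒ B=9.
Step 5. [col 2: J + B ≡ V (mod 10)] column 2 (J + B ≡ V (mod 10), carry-in 0) doesn't pin V yet; pick V=6 and continue, so V=6.
Step 6. [col 2: J + B ≡ V (mod 10)] column 2: given B=9, V=6, carry-in 0, and digits 1,4,6,8,9 already taken and all letters distinct, J+B≡V (mod 10) forces J=7 ⇒ J=7.
Step 7. [col 3: N + V ≡ F (mod 10)] several values work for N in column 3 (N + V ≡ F (mod 10), carry-in 1); try N=3 ⇒ N=3.
Step 8. [col 3: N + V ≡ F (mod 10)] from column 3 (N=3, V=6, carry-in 1, digits 1,3,4,6,7,8,9 already taken and all letters distinct): F must equal 0, so F=0.
Step 9. [col 4: F + E ≡ L (mod 10)] in column 4 we have F+E≡L with carry-in 1; given F=0, E=4 and digits 0,1,3,4,6,7,8,9 already taken and all letters distinct, that pins L to 5 ⇒ L=5.
Step 10. [col 5: Y + M ≡ F (mod 10)] column 5: given Y=8, F=0, carry-in 0, and digits 0,1,3,4,5,6,7,8,9 already taken and all letters distinct, Y+M≡F (mod 10) forces M=2, so M=2.

Answer: B=9, D=1, E=4, F=0, J=7, L=5, M=2, N=3, V=6, Y=8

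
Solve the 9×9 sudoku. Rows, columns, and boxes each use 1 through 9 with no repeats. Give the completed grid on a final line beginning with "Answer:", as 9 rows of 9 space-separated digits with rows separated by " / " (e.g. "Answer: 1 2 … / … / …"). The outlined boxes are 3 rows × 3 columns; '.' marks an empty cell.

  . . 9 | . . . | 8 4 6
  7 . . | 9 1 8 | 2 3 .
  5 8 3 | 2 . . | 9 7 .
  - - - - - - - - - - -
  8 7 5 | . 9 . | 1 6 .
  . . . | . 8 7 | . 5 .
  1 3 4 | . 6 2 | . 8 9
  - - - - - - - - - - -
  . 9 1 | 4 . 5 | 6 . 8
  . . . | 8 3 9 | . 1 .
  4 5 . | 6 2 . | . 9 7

Step 1. [r4c9∈{2,3,4}] row 4 places 2 nowhere but r4c9, so r4c9=2.
Step 2. [r1c1∈{2}] r1c1 has the single candidate 2 ⇒ r1c1=2.
Step 3. [r4c4∈{3}] r4c4 has the single candidate 3 ⇒ r4c4=3.
Step 4. [r2c3∈{6}] nothing but 6 survives at r2c3 ⇒ r2c3=6.
Step 5. [r1c4∈{5,7}] r1c4 is the only open cell in col 4 admitting 7. So r1c4=7.
Step 6. [r5c3∈{2}] r5c3 is down to just 2 ⇒ r5c3=2.
Step 7. [r8c7∈{4,5}] in col 7, 5 fits only at r8c7. So r8c7=5.
Step 8. [r8c1∈{6}] r8c1 is down to just 6, so r8c1=6.
Step 9. [r5c9∈{3,4}] across col 9, 3 lands solely at r5c9 ⇒ r5c9=3.
Step 10. [r4c6∈{4}] nothing but 4 survives at r4c6. So r4c6=4.
Step 11. [r7c8∈{2}] nothing but 2 survives at r7c8. So r7c8=2.
Step 12. [r3c5∈{4}] r3c5 has the single candidate 4 ⇒ r3c5=4.
Step 13. [r2c9∈{5}] nothing but 5 survives at r2c9, so r2c9=5.
Step 14. [r2c2∈{4}] r2c2's peers cover all but 4, so r2c2=4.
Step 15. [r7c1∈{3}] r7c1 has the single candidate 3. So r7c1=3.
Step 16. [r3c6∈{6}] r3c6 has the single candidate 6. So r3c6=6.
Step 17. [r5c1∈{9}] nothing but 9 survives at r5c1. So r5c1=9.
Step 18. [r6c7∈{7}] only 7 remains possible at r6c7. So r6c7=7.
Step 19. [r1c5∈{5}] r1c5 has the single candidate 5, so r1c5=5.
Step 20. [r3c9∈{1}] nothing but 1 survives at r3c9. So r3c9=1.
Step 21. [r7c5∈{7}] r7c5's peers cover all but 7, so r7c5=7.
Step 22. [r5c2∈{6}] r5c2's peers cover all but 6, so r5c2=6.
Step 23. [r5c7∈{4}] r5c7 has the single candidate 4, so r5c7=4.
Step 24. [r6c4∈{5}] r6c4's peers cover all but 5, so r6c4=5.
Step 25. [r8c9∈{4}] r8c9 has the single candidate 4 ⇒ r8c9=4.
Step 26. [r5c4∈{1}] r5c4 is down to just 1 ⇒ r5c4=1.
Step 27. [r9c7∈{3}] r9c7's peers cover all but 3, so r9c7=3.
Step 28. [r1c6∈{3}] r1c6's peers cover all but 3. So r1c6=3.
Step 29. [r8c2∈{2}] nothing but 2 survives at r8c2, so r8c2=2.
Step 30. [r9c3∈{8}] nothing but 8 survives at r9c3. So r9c3=8.
Step 31. [r8c3∈{7}] only 7 remains possible at r8c3, so r8c3=7.
Step 32. [r9c6∈{1}] only 1 remains possible at r9c6, so r9c6=1.
Step 33. [r1c2∈{1}] r1c2 is down to just 1, so r1c2=1.

Answer: 2 1 9 7 5 3 8 4 6 / 7 4 6 9 1 8 2 3 5 / 5 8 3 2 4 6 9 7 1 / 8 7 5 3 9 4 1 6 2 / 9 6 2 1 8 7 4 5 3 / 1 3 4 5 6 2 7 8 9 / 3 9 1 4 7 5 6 2 8 / 6 2 7 8 3 9 5 1 4 / 4 5 8 6 2 1 3 9 7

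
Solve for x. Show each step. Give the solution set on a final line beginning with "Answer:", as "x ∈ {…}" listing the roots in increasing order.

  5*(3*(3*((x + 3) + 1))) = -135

Step 1. [5*(3*(3*((x + 3) + 1))) = -135] 5 out front; divide by 5, so div: 3*(3*((x + 3) + 1)) = -27.
Step 2. [3*(3*((x + 3) + 1)) = -27] 3·(inner) — divide through by 3, so div: 3*((x + 3) + 1) = -9.
Step 3. [3*((x + 3) + 1) = -9] leading coefficient 3: divide by 3 ⇒ div: (x + 3) + 1 = -3.
Step 4. [(x + 3) + 1 = -3] subtract 1: x sits inside (… + 1). So sub: x + 3 = -4.
Step 5. [x + 3 = -4] subtract 3: x sits inside (… + 3) ⇒ sub: x = -7.

Answer: x ∈ {-7}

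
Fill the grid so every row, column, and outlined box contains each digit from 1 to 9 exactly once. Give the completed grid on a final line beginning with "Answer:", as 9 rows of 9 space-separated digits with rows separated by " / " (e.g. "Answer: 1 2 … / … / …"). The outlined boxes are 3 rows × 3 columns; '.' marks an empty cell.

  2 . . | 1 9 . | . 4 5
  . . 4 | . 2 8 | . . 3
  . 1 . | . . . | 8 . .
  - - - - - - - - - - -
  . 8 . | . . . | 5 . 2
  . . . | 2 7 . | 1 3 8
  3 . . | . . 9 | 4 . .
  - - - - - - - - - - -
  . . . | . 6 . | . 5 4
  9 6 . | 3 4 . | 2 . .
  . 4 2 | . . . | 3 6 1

Step 1. [r6c8∈{7}] r6c8 is down to just 7. So r6c8=7.
Step 2. [r3c9∈{6,7,9}] across col 9, 9 lands solely at r3c9, so r3c9=9.
Step 3. [r1c3∈{3,6,7,8}] row 1 places 8 nowhere but r1c3. So r1c3=8.
Step 4. [r9c4∈{5,7,8,9}] across row 9, 9 lands solely at r9c4 ⇒ r9c4=9.
Step 5. [r2c2∈{5,7,9}] r2c2 is the only open cell in row 2 admitting 9 ⇒ r2c2=9.
Step 6. [r5c2∈{5}] only 5 remains possible at r5c2, so r5c2=5.
Step 7. [r8c9∈{7}] r8c9 is down to just 7, so r8c9=7.
Step 8. [r5c3∈{6,9}] row 5 places 9 nowhere but r5c3. So r5c3=9.
Step 9. [r7c6∈{1,2,7}] row 7 places 2 nowhere but r7c6 ⇒ r7c6=2.
Step 10. [r8c6∈{1,5}] r8c6 is the only open cell in box 8 admitting 1 ⇒ r8c6=1.
Step 11. [r8c3∈{5}] r8c3's peers cover all but 5. So r8c3=5.
Step 12. [r6c9∈{6}] r6c9 is down to just 6 ⇒ r6c9=6.
Step 13. [r6c3∈{1}] only 1 remains possible at r6c3, so r6c3=1.
Step 14. [r7c1∈{1,7,8}] 1 has one home in row 7: r7c1 ⇒ r7c1=1.
Step 15. [r7c4∈{7,8}] across row 7, 8 lands solely at r7c4, so r7c4=8.
Step 16. [r9c6∈{5,7}] across box 8, 7 lands solely at r9c6. So r9c6=7.
Step 17. [r3c6∈{3,4,5,6}] r3c6 is the only open cell in col 6 admitting 5 ⇒ r3c6=5.
Step 18. [r3c4∈{4,6,7}] r3c4 is the only open cell in row 3 admitting 4. So r3c4=4.
Step 19. [r4c4∈{6}] r4c4 has the single candidate 6, so r4c4=6.
Step 20. [r3c3∈{3,6,7}] in col 3, 6 fits only at r3c3 ⇒ r3c3=6.
Step 21. [r3c1∈{7}] only 7 remains possible at r3c1 ⇒ r3c1=7.
Step 22. [r1c6∈{3,6}] in col 6, 6 fits only at r1c6, so r1c6=6.
Step 23. [r4c1∈{4}] r4c1's peers cover all but 4 ⇒ r4c1=4.
Step 24. [r7c2∈{3,7}] 7 has one home in col 2: r7c2 ⇒ r7c2=7.
Step 25. [r4c6∈{3}] r4c6 has the single candidate 3 ⇒ r4c6=3.
Step 26. [r6c4∈{5}] nothing but 5 survives at r6c4, so r6c4=5.
Step 27. [r2c7∈{6,7}] in row 2, 6 fits only at r2c7 ⇒ r2c7=6.
Step 28. [r5c6∈{4}] only 4 remains possible at r5c6. So r5c6=4.
Step 29. [r7c3∈{3}] r7c3 is down to just 3 ⇒ r7c3=3.
Step 30. [r2c1∈{5}] only 5 remains possible at r2c1 ⇒ r2c1=5.
Step 31. [r2c8∈{1}] only 1 remains possible at r2c8. So r2c8=1.
Step 32. [r7c7∈{9}] r7c7 is down to just 9, so r7c7=9.
Step 33. [r6c2∈{2}] r6c2 is down to just 2 ⇒ r6c2=2.
Step 34. [r8c8∈{8}] r8c8 has the single candidate 8. So r8c8=8.
Step 35. [r4c3∈{7}] r4c3's peers cover all but 7. So r4c3=7.
Step 36. [r1c7∈{7}] r1c7 has the single candidate 7. So r1c7=7.
Step 37. [r2c4∈{7}] r2c4's peers cover all but 7. So r2c4=7.
Step 38. [r3c8∈{2}] only 2 remains possible at r3c8. So r3c8=2.
Step 39. [r5c1∈{6}] only 6 remains possible at r5c1. So r5c1=6.
Step 40. [r9c1∈{8}] r9c1 is down to just 8. So r9c1=8.
Step 41. [r9c5∈{5}] nothing but 5 survives at r9c5, so r9c5=5.
Step 42. [r1c2∈{3}] r1c2's peers cover all but 3, so r1c2=3.
Step 43. [r4c8∈{9}] r4c8's peers cover all but 9, so r4c8=9.
Step 44. [r6c5∈{8}] r6c5 is down to just 8, so r6c5=8.
Step 45. [r3c5∈{3}] r3c5 is down to just 3 ⇒ r3c5=3.
Step 46. [r4c5∈{1}] nothing but 1 survives at r4c5, so r4c5=1.

Answer: 2 3 8 1 9 6 7 4 5 / 5 9 4 7 2 8 6 1 3 / 7 1 6 4 3 5 8 2 9 / 4 8 7 6 1 3 5 9 2 / 6 5 9 2 7 4 1 3 8 / 3 2 1 5 8 9 4 7 6 / 1 7 3 8 6 2 9 5 4 / 9 6 5 3 4 1 2 8 7 / 8 4 2 9 5 7 3 6 1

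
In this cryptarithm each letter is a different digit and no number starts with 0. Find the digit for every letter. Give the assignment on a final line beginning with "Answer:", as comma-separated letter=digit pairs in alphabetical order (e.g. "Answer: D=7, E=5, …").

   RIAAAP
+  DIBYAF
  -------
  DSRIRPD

Step 1. [col 1: P + F ≡ D (mod 10)] F=4 is one option consistent with column 1 (P + F ≡ D (mod 10), carry-in 0) — take it. So F=4.
Step 2. [col 1: P + F ≡ D (mod 10)] no forcing yet in column 1 (carry-in 0); P=7 is free and consistent — try it, so P=7.
Step 3. [col 1: P + F ≡ D (mod 10)] column 1: given P=7, F=4, carry-in 0, and digits 4,7 already taken and all letters distinct, P+F≡D (mod 10) forces D=1, so D=1.
Step 4. [col 2: A + A ≡ P (mod 10)] no forcing yet in column 2 (carry-in 1); A=3 is free and consistent — try it. So A=3.
Step 5. [col 3: A + Y ≡ R (mod 10)] column 3 (A + Y ≡ R (mod 10), carry-in 0) doesn't pin R yet; pick R=8 and continue, so R=8.
Step 6. [col 3: A + Y ≡ R (mod 10)] column 3: given A=3, R=8, carry-in 0, and digits 1,3,4,7,8 already taken and all letters distinct, A+Y≡R (mod 10) forces Y=5. So Y=5.
Step 7. [col 4: A + B ≡ I (mod 10)] no forcing yet in column 4 (carry-in 0); B=6 is free and consistent — try it ⇒ B=6.
Step 8. [col 4: A + B ≡ I (mod 10)] column 4: given A=3, B=6, carry-in 0, and digits 1,3,4,5,6,7,8 already taken and all letters distinct, A+B≡I (mod 10) forces I=9, so I=9.
Step 9. [col 6: R + D ≡ S (mod 10)] in column 6 we have R+D≡S with carry-in 1; given R=8, D=1 and digits 1,3,4,5,6,7,8,9 already taken and all letters distinct, that pins S to 0 ⇒ S=0.

Answer: A=3, B=6, D=1, F=4, I=9, P=7, R=8, S=0, Y=5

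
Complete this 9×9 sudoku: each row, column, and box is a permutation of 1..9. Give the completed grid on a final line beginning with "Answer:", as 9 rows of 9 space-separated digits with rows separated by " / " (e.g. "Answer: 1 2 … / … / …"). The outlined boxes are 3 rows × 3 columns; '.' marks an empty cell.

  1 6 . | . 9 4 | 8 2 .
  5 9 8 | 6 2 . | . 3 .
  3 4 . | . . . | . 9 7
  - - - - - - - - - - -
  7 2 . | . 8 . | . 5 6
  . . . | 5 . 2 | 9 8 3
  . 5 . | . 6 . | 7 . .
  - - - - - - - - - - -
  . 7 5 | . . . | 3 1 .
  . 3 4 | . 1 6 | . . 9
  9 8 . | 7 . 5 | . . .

Step 1. [r6c8∈{4}] r6c8's peers cover all but 4 ⇒ r6c8=4.
Step 2. [r4c7∈{1}] r4c7's peers cover all but 1, so r4c7=1.
Step 3. [r8c1∈{2}] r8c1 has the single candidate 2. So r8c1=2.
Step 4. [r9c7∈{2,4,6}] in col 7, 2 fits only at r9c7. So r9c7=2.
Step 5. [r7c5∈{4}] r7c5 is down to just 4. So r7c5=4.
Step 6. [r9c3∈{1,6}] r9c3 is the only open cell in row 9 admitting 1, so r9c3=1.
Step 7. [r8c4∈{8}] r8c4 is down to just 8. So r8c4=8.
Step 8. [r7c6∈{9}] only 9 remains possible at r7c6, so r7c6=9.
Step 9. [r4c6∈{3}] r4c6's peers cover all but 3 ⇒ r4c6=3.
Step 10. [r6c6∈{1}] r6c6's peers cover all but 1. So r6c6=1.
Step 11. [r4c3∈{9}] nothing but 9 survives at r4c3. So r4c3=9.
Step 12. [r1c9∈{5}] nothing but 5 survives at r1c9, so r1c9=5.
Step 13. [r5c1∈{4,6}] 4 has one home in row 5: r5c1. So r5c1=4.
Step 14. [r2c9∈{1,4}] in row 2, 1 fits only at r2c9. So r2c9=1.
Step 15. [r7c9∈{8}] r7c9 has the single candidate 8. So r7c9=8.
Step 16. [r5c3∈{6}] only 6 remains possible at r5c3 ⇒ r5c3=6.
Step 17. [r3c7∈{6}] r3c7's peers cover all but 6. So r3c7=6.
Step 18. [r7c1∈{6}] r7c1 is down to just 6, so r7c1=6.
Step 19. [r9c5∈{3}] r9c5 is down to just 3, so r9c5=3.
Step 20. [r2c6∈{7}] r2c6's peers cover all but 7, so r2c6=7.
Step 21. [r6c9∈{2}] only 2 remains possible at r6c9 ⇒ r6c9=2.
Step 22. [r3c6∈{8}] only 8 remains possible at r3c6 ⇒ r3c6=8.
Step 23. [r5c2∈{1}] only 1 remains possible at r5c2, so r5c2=1.
Step 24. [r3c3∈{2}] r3c3 has the single candidate 2. So r3c3=2.
Step 25. [r5c5∈{7}] only 7 remains possible at r5c5. So r5c5=7.
Step 26. [r8c8∈{7}] only 7 remains possible at r8c8 ⇒ r8c8=7.
Step 27. [r6c4∈{9}] nothing but 9 survives at r6c4. So r6c4=9.
Step 28. [r9c8∈{6}] r9c8's peers cover all but 6 ⇒ r9c8=6.
Step 29. [r3c4∈{1}] r3c4's peers cover all but 1. So r3c4=1.
Step 30. [r6c1∈{8}] r6c1's peers cover all but 8. So r6c1=8.
Step 31. [r6c3∈{3}] r6c3's peers cover all but 3 ⇒ r6c3=3.
Step 32. [r7c4∈{2}] r7c4 is down to just 2. So r7c4=2.
Step 33. [r8c7∈{5}] nothing but 5 survives at r8c7 ⇒ r8c7=5.
Step 34. [r4c4∈{4}] r4c4's peers cover all but 4 ⇒ r4c4=4.
Step 35. [r2c7∈{4}] r2c7 has the single candidate 4 ⇒ r2c7=4.
Step 36. [r1c4∈{3}] only 3 remains possible at r1c4, so r1c4=3.
Step 37. [r3c5∈{5}] nothing but 5 survives at r3c5. So r3c5=5.
Step 38. [r1c3∈{7}] only 7 remains possible at r1c3. So r1c3=7.
Step 39. [r9c9∈{4}] r9c9 is down to just 4 ⇒ r9c9=4.

Answer: 1 6 7 3 9 4 8 2 5 / 5 9 8 6 2 7 4 3 1 / 3 4 2 1 5 8 6 9 7 / 7 2 9 4 8 3 1 5 6 / 4 1 6 5 7 2 9 8 3 / 8 5 3 9 6 1 7 4 2 / 6 7 5 2 4 9 3 1 8 / 2 3 4 8 1 6 5 7 9 / 9 8 1 7 3 5 2 6 4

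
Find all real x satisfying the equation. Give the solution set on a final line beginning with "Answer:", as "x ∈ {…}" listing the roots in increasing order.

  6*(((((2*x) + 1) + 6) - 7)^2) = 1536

Step 1. [6*(((((2*x) + 1) + 6) - 7)^2) = 1536] 6 out front; divide by 6 ⇒ div: ((((2*x) + 1) + 6) - 7)^2 = 256.
Step 2. [((((2*x) + 1) + 6) - 7)^2 = 256] 256 ≥ 0, LHS is (·)² — take ±√, so sqrt: (((2*x) + 1) + 6) - 7 = 16 or -16.
Step 3. [(((2*x) + 1) + 6) - 7 = 16 or -16] add 7: x sits inside (… - 7). So sub: ((2*x) + 1) + 6 = 23 or -9.
Step 4. [((2*x) + 1) + 6 = 23 or -9] the outer +6 inverts by subtracting 6, so sub: (2*x) + 1 = 17 or -15.
Step 5. [(2*x) + 1 = 17 or -15] peel the +1: subtract 1 from each side ⇒ sub: 2*x = 16 or -16.
Step 6. [2*x = 16 or -16] 2·(inner) — divide through by 2 ⇒ div: x = 8 or -8.

Answer: x ∈ {-8, 8}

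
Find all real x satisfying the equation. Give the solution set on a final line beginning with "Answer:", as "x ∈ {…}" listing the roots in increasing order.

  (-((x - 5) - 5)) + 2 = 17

Step 1. [(-((x - 5) - 5)) + 2 = 17] the outer +2 inverts by subtracting 2, so sub: -((x - 5) - 5) = 15.
Step 2. [-((x - 5) - 5) = 15] LHS negated; negate both sides. So neg: (x - 5) - 5 = -15.
Step 3. [(x - 5) - 5 = -15] the outer -5 inverts by adding 5 ⇒ sub: x - 5 = -10.
Step 4. [x - 5 = -10] add 5: x sits inside (… - 5). So sub: x = -5.

Answer: x ∈ {-5}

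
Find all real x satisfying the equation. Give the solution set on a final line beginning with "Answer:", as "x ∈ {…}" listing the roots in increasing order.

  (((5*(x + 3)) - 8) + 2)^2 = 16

Step 1. [(((5*(x + 3)) - 8) + 2)^2 = 16] 16 ≥ 0, LHS is (·)² — take ±√. So sqrt: ((5*(x + 3)) - 8) + 2 = 4 or -4.
Step 2. [((5*(x + 3)) - 8) + 2 = 4 or -4] subtract 2: x sits inside (… + 2). So sub: (5*(x + 3)) - 8 = 2 or -6.
Step 3. [(5*(x + 3)) - 8 = 2 or -6] add 8: x sits inside (… - 8). So sub: 5*(x + 3) = 10 or 2.
Step 4. [5*(x + 3) = 10 or 2] leading coefficient 5: divide by 5. So div: x + 3 = 2 or 2/5.
Step 5. [x + 3 = 2 or 2/5] the outer +3 inverts by subtracting 3. So sub: x = -1 or -13/5.

Answer: x ∈ {-13/5, -1}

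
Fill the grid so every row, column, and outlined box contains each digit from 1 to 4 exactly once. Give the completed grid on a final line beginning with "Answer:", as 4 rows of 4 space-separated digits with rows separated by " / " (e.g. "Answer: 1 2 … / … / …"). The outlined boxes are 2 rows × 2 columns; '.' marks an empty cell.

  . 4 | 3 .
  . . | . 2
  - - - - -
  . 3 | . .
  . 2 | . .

Step 1. [r1c4∈{1}] only 1 remains possible at r1c4, so r1c4=1.
Step 2. [r3c4∈{4}] r3c4 is down to just 4, so r3c4=4.
Step 3. [r3c1∈{1}] r3c1 has the single candidate 1, so r3c1=1.
Step 4. [r1c1∈{2}] r1c1 has the single candidate 2. So r1c1=2.
Step 5. [r2c1∈{3}] r2c1 has the single candidate 3 ⇒ r2c1=3.
Step 6. [r3c3∈{2}] only 2 remains possible at r3c3. So r3c3=2.
Step 7. [r2c2∈{1}] r2c2's peers cover all but 1 ⇒ r2c2=1.
Step 8. [r4c1∈{4}] r4c1 has the single candidate 4. So r4c1=4.
Step 9. [r4c3∈{1}] r4c3 has the single candidate 1. So r4c3=1.
Step 10. [r4c4∈{3}] r4c4 is down to just 3. So r4c4=3.
Step 11. [r2c3∈{4}] r2c3 is down to just 4. So r2c3=4.

Answer: 2 4 3 1 / 3 1 4 2 / 1 3 2 4 / 4 2 1 3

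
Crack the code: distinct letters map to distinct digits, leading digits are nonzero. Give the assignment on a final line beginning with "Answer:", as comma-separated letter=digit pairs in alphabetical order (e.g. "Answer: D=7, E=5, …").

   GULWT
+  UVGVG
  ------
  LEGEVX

Step 1. [col 1: T + G ≡ X (mod 10)] column 1 (T + G ≡ X (mod 10), carry-in 0) doesn't pin X yet; pick X=4 and continue. So X=4.
Step 2. [col 1: T + G ≡ X (mod 10)] column 1 (T + G ≡ X (mod 10), carry-in 0) doesn't pin G yet; pick G=8 and continue ⇒ G=8.
Step 3. [col 1: T + G ≡ X (mod 10)] column 1: given G=8, X=4, carry-in 0, and digits 4,8 already taken and all letters distinct, T+G≡X (mod 10) forces T=6. So T=6.
Step 4. [L] L is the leading digit of a 6-digit sum of two 5-digit numbers; the final carry is exactly 1 ⇒ L=1.
Step 5. [col 2: W + V ≡ V (mod 10)] in column 2 we have W+V≡V with carry-in 1; given nothing yet and digits 1,4,6,8 already taken and all letters distinct, that pins W to 9, so W=9.
Step 6. [col 2: W + V ≡ V (mod 10)] several values work for V in column 2 (W + V ≡ V (mod 10), carry-in 1); try V=5 ⇒ V=5.
Step 7. [col 3: L + G ≡ E (mod 10)] column 3 reads L+G+carry(1)=E with L=1, G=8; with digits 1,4,5,6,8,9 already taken and all letters distinct, the only value for E is 0. So E=0.
Step 8. [col 4: U + V ≡ G (mod 10)] column 4 reads U+V+carry(1)=G with V=5, G=8; with digits 0,1,4,5,6,8,9 already taken and all letters distinct, the only value for U is 2 ⇒ U=2.

Answer: E=0, G=8, L=1, T=6, U=2, V=5, W=9, X=4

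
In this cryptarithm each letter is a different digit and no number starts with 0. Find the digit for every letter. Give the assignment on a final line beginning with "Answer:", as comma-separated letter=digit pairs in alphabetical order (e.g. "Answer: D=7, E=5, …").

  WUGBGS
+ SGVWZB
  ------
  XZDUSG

Step 1. [col 1: S + B ≡ G (mod 10)] G=4 is one option consistent with column 1 (S + B ≡ G (mod 10), carry-in 0) — take it, so G=4.
Step 2. [col 1: S + B ≡ G (mod 10)] several values work for S in column 1 (S + B ≡ G (mod 10), carry-in 0); try S=1 ⇒ S=1.
Step 3. [col 1: S + B ≡ G (mod 10)] from column 1 (S=1, G=4, carry-in 0, digits 1,4 already taken and all letters distinct): B must equal 3. So B=3.
Step 4. [col 2: G + Z ≡ S (mod 10)] column 2 reads G+Z+carry(0)=S with G=4, S=1; with digits 1,3,4 already taken and all letters distinct, the only value for Z is 7, so Z=7.
Step 5. [col 3: B + W ≡ U (mod 10)] column 3 (B + W ≡ U (mod 10), carry-in 1) doesn't pin W yet; pick W=8 and continue, so W=8.
Step 6. [col 3: B + W ≡ U (mod 10)] column 3: given B=3, W=8, carry-in 1, and digits 1,3,4,7,8 already taken and all letters distinct, B+W≡U (mod 10) forces U=2. So U=2.
Step 7. [col 4: G + V ≡ D (mod 10)] no forcing yet in column 4 (carry-in 1); D=0 is free and consistent — try it ⇒ D=0.
Step 8. [col 4: G + V ≡ D (mod 10)] column 4 reads G+V+carry(1)=D with G=4, D=0; with digits 0,1,2,3,4,7,8 already taken and all letters distinct, the only value for V is 5, so V=5.
Step 9. [col 6: W + S ≡ X (mod 10)] in column 6 we have W+S≡X with carry-in 0; given W=8, S=1 and digits 0,1,2,3,4,5,7,8 already taken and all letters distinct, that pins X to 9. So X=9.

Answer: B=3, D=0, G=4, S=1, U=2, V=5, W=8, X=9, Z=7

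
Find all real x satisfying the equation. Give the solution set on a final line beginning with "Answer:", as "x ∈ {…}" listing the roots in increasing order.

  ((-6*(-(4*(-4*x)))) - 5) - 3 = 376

Step 1. [((-6*(-(4*(-4*x)))) - 5) - 3 = 376] the outer -3 inverts by adding 3, so sub: (-6*(-(4*(-4*x)))) - 5 = 379.
Step 2. [(-6*(-(4*(-4*x)))) - 5 = 379] the outer -5 inverts by adding 5 ⇒ sub: -6*(-(4*(-4*x))) = 384.
Step 3. [-6*(-(4*(-4*x))) = 384] LHS = -6·(…); ÷-6 both sides. So div: -(4*(-4*x)) = -64.
Step 4. [-(4*(-4*x)) = -64] leading − — multiply by −1. So neg: 4*(-4*x) = 64.
Step 5. [4*(-4*x) = 64] divide by the outer 4 ⇒ div: -4*x = 16.
Step 6. [-4*x = 16] leading coefficient -4: divide by -4. So div: x = -4.

Answer: x ∈ {-4}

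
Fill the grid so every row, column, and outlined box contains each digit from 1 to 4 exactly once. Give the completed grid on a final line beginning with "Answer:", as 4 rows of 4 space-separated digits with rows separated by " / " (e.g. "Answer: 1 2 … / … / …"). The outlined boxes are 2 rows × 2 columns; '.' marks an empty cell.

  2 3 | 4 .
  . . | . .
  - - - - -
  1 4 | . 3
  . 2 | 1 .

Step 1. [r2c4∈{1,2}] 2 has one home in col 4: r2c4, so r2c4=2.
Step 2. [r2c3∈{3}] r2c3's peers cover all but 3 ⇒ r2c3=3.
Step 3. [r1c4∈{1}] r1c4's peers cover all but 1. So r1c4=1.
Step 4. [r2c1∈{4}] r2c1's peers cover all but 4, so r2c1=4.
Step 5. [r3c3∈{2}] only 2 remains possible at r3c3. So r3c3=2.
Step 6. [r4c4∈{4}] only 4 remains possible at r4c4. So r4c4=4.
Step 7. [r2c2∈{1}] r2c2 has the single candidate 1. So r2c2=1.
Step 8. [r4c1∈{3}] nothing but 3 survives at r4c1. So r4c1=3.

Answer: 2 3 4 1 / 4 1 3 2 / 1 4 2 3 / 3 2 1 4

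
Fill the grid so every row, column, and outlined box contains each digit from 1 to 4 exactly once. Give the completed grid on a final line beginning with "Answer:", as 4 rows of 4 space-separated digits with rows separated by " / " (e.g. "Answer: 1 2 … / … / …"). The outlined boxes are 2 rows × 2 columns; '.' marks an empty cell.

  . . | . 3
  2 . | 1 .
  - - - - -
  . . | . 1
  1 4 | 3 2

Step 1. [r2c2∈{3}] r2c2 is down to just 3. So r2c2=3.
Step 2. [r1c3∈{2,4}] r1c3 is the only open cell in row 1 admitting 2 ⇒ r1c3=2.
Step 3. [r3c3∈{4}] r3c3's peers cover all but 4 ⇒ r3c3=4.
Step 4. [r3c1∈{3}] r3c1 is down to just 3 ⇒ r3c1=3.
Step 5. [r1c1∈{4}] r1c1 is down to just 4, so r1c1=4.
Step 6. [r2c4∈{4}] r2c4 is down to just 4 ⇒ r2c4=4.
Step 7. [r1c2∈{1}] r1c2 is down to just 1 ⇒ r1c2=1.
Step 8. [r3c2∈{2}] nothing but 2 survives at r3c2, so r3c2=2.

Answer: 4 1 2 3 / 2 3 1 4 / 3 2 4 1 / 1 4 3 2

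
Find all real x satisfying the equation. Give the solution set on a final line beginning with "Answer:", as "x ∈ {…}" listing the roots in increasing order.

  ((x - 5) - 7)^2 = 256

Step 1. [((x - 5) - 7)^2 = 256] 256 ≥ 0, LHS is (·)² — take ±√, so sqrt: (x - 5) - 7 = 16 or -16.
Step 2. [(x - 5) - 7 = 16 or -16] the outer -7 inverts by adding 7 ⇒ sub: x - 5 = 23 or -9.
Step 3. [x - 5 = 23 or -9] 5 comes off first (add 5), so sub: x = 28 or -4.

Answer: x ∈ {-4, 28}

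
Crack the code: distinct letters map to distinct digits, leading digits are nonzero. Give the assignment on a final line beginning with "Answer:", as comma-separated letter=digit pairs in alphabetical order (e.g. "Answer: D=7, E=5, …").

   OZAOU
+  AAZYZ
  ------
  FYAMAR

Step 1. [col 1: U + Z ≡ R (mod 10)] several values work for U in column 1 (U + Z ≡ R (mod 10), carry-in 0); try U=6, so U=6.
Step 2. [F] F is the leading digit of a 6-digit sum of two 5-digit numbers; the final carry is exactly 1 ⇒ F=1.
Step 3. [col 1: U + Z ≡ R (mod 10)] no forcing yet in column 1 (carry-in 0); R=5 is free and consistent — try it. So R=5.
Step 4. [col 1: U + Z ≡ R (mod 10)] column 1: given U=6, R=5, carry-in 0, and digits 1,5,6 already taken and all letters distinct, U+Z≡R (mod 10) forces Z=9 ⇒ Z=9.
Step 5. [col 2: O + Y ≡ A (mod 10)] A=8 is one option consistent with column 2 (O + Y ≡ A (mod 10), carry-in 1) — take it ⇒ A=8.
Step 6. [col 2: O + Y ≡ A (mod 10)] column 2 (O + Y ≡ A (mod 10), carry-in 1) doesn't pin Y yet; pick Y=3 and continue, so Y=3.
Step 7. [col 2: O + Y ≡ A (mod 10)] column 2: given Y=3, A=8, carry-in 1, and digits 1,3,5,6,8,9 already taken and all letters distinct, O+Y≡A (mod 10) forces O=4, so O=4.
Step 8. [col 3: A + Z ≡ M (mod 10)] column 3: given A=8, Z=9, carry-in 0, and digits 1,3,4,5,6,8,9 already taken and all letters distinct, A+Z≡M (mod 10) forces M=7. So M=7.

Answer: A=8, F=1, M=7, O=4, R=5, U=6, Y=3, Z=9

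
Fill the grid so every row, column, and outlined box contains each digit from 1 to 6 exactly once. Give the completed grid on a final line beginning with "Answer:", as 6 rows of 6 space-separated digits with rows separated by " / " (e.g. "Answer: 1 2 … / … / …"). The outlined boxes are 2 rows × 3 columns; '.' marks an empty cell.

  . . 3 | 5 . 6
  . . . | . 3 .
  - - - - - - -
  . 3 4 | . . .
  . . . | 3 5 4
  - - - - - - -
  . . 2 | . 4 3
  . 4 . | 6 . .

Step 1. [r3c1∈{1,2,5,6}] r3c1 is the only open cell in row 3 admitting 5 ⇒ r3c1=5.
Step 2. [r5c4∈{1}] r5c4 has the single candidate 1, so r5c4=1.
Step 3. [r5c2∈{5,6}] row 5 places 5 nowhere but r5c2 ⇒ r5c2=5.
Step 4. [r6c3∈{1}] r6c3 is down to just 1, so r6c3=1.
Step 5. [r4c3∈{6}] r4c3 is down to just 6 ⇒ r4c3=6.
Step 6. [r3c4∈{2}] r3c4's peers cover all but 2. So r3c4=2.
Step 7. [r1c1∈{1,2,4}] across row 1, 4 lands solely at r1c1, so r1c1=4.
Step 8. [r2c2∈{1,2,6}] in col 2, 6 fits only at r2c2. So r2c2=6.
Step 9. [r6c5∈{2}] only 2 remains possible at r6c5, so r6c5=2.
Step 10. [r1c2∈{1,2}] in row 1, 2 fits only at r1c2, so r1c2=2.
Step 11. [r2c1∈{1}] r2c1 has the single candidate 1. So r2c1=1.
Step 12. [r1c5∈{1}] r1c5 has the single candidate 1. So r1c5=1.
Step 13. [r5c1∈{6}] r5c1's peers cover all but 6 ⇒ r5c1=6.
Step 14. [r2c6∈{2}] r2c6's peers cover all but 2, so r2c6=2.
Step 15. [r3c5∈{6}] r3c5's peers cover all but 6 ⇒ r3c5=6.
Step 16. [r4c1∈{2}] only 2 remains possible at r4c1 ⇒ r4c1=2.
Step 17. [r2c3∈{5}] r2c3 has the single candidate 5, so r2c3=5.
Step 18. [r6c1∈{3}] nothing but 3 survives at r6c1. So r6c1=3.
Step 19. [r6c6∈{5}] only 5 remains possible at r6c6, so r6c6=5.
Step 20. [r4c2∈{1}] r4c2 has the single candidate 1. So r4c2=1.
Step 21. [r2c4∈{4}] r2c4 is down to just 4. So r2c4=4.
Step 22. [r3c6∈{1}] nothing but 1 survives at r3c6 ⇒ r3c6=1.

Answer: 4 2 3 5 1 6 / 1 6 5 4 3 2 / 5 3 4 2 6 1 / 2 1 6 3 5 4 / 6 5 2 1 4 3 / 3 4 1 6 2 5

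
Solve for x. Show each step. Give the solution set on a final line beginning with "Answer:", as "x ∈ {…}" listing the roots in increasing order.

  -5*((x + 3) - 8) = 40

Step 1. [-5*((x + 3) - 8) = 40] -5·(inner) — divide through by -5 ⇒ div: (x + 3) - 8 = -8.
Step 2. [(x + 3) - 8 = -8] add 8: x sits inside (… - 8), so sub: x + 3 = 0.
Step 3. [x + 3 = 0] subtract 3: x sits inside (… + 3). So sub: x = -3.

Answer: x ∈ {-3}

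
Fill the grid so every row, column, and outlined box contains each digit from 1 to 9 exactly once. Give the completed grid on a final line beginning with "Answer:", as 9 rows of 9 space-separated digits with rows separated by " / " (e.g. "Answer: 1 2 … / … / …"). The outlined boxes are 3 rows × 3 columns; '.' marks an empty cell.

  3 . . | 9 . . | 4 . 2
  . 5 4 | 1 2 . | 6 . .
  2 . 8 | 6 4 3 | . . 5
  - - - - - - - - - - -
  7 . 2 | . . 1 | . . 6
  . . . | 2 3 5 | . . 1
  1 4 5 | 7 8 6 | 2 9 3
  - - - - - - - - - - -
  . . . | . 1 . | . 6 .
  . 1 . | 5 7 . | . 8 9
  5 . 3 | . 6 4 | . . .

Step 1. [r9c2∈{2,7,8,9}] in row 9, 9 fits only at r9c2, so r9c2=9.
Step 2. [r9c9∈{7}] r9c9's peers cover all but 7, so r9c9=7.
Step 3. [r3c2∈{7}] r3c2's peers cover all but 7 ⇒ r3c2=7.
Step 4. [r8c3∈{6}] r8c3 is down to just 6. So r8c3=6.
Step 5. [r1c6∈{7,8}] row 1 places 8 nowhere but r1c6 ⇒ r1c6=8.
Step 6. [r5c1∈{6,8,9}] r5c1 is the only open cell in col 1 admitting 6 ⇒ r5c1=6.
Step 7. [r3c8∈{1}] r3c8's peers cover all but 1 ⇒ r3c8=1.
Step 8. [r5c2∈{8}] r5c2 has the single candidate 8, so r5c2=8.
Step 9. [r7c1∈{4,8}] across col 1, 8 lands solely at r7c1 ⇒ r7c1=8.
Step 10. [r1c8∈{7}] r1c8 is down to just 7 ⇒ r1c8=7.
Step 11. [r7c7∈{3,5}] 5 has one home in row 7: r7c7. So r7c7=5.
Step 12. [r8c6∈{2}] r8c6 has the single candidate 2. So r8c6=2.
Step 13. [r4c8∈{4,5}] r4c8 is the only open cell in row 4 admitting 5, so r4c8=5.
Step 14. [r7c3∈{7}] r7c3 has the single candidate 7 ⇒ r7c3=7.
Step 15. [r1c5∈{5}] r1c5 has the single candidate 5. So r1c5=5.
Step 16. [r2c9∈{8}] r2c9 is down to just 8 ⇒ r2c9=8.
Step 17. [r4c4∈{4}] r4c4's peers cover all but 4 ⇒ r4c4=4.
Step 18. [r7c2∈{2}] r7c2 has the single candidate 2. So r7c2=2.
Step 19. [r2c8∈{3}] nothing but 3 survives at r2c8 ⇒ r2c8=3.
Step 20. [r4c2∈{3}] nothing but 3 survives at r4c2 ⇒ r4c2=3.
Step 21. [r7c9∈{4}] r7c9 has the single candidate 4. So r7c9=4.
Step 22. [r9c4∈{8}] nothing but 8 survives at r9c4 ⇒ r9c4=8.
Step 23. [r5c7∈{7}] r5c7 is down to just 7, so r5c7=7.
Step 24. [r2c1∈{9}] r2c1's peers cover all but 9 ⇒ r2c1=9.
Step 25. [r4c5∈{9}] r4c5's peers cover all but 9. So r4c5=9.
Step 26. [r7c4∈{3}] only 3 remains possible at r7c4 ⇒ r7c4=3.
Step 27. [r2c6∈{7}] r2c6's peers cover all but 7. So r2c6=7.
Step 28. [r9c8∈{2}] only 2 remains possible at r9c8, so r9c8=2.
Step 29. [r4c7∈{8}] nothing but 8 survives at r4c7, so r4c7=8.
Step 30. [r1c3∈{1}] only 1 remains possible at r1c3. So r1c3=1.
Step 31. [r1c2∈{6}] r1c2 has the single candidate 6, so r1c2=6.
Step 32. [r8c7∈{3}] r8c7's peers cover all but 3 ⇒ r8c7=3.
Step 33. [r7c6∈{9}] nothing but 9 survives at r7c6. So r7c6=9.
Step 34. [r5c8∈{4}] r5c8 is down to just 4, so r5c8=4.
Step 35. [r8c1∈{4}] r8c1's peers cover all but 4, so r8c1=4.
Step 36. [r9c7∈{1}] only 1 remains possible at r9c7 ⇒ r9c7=1.
Step 37. [r5c3∈{9}] r5c3 has the single candidate 9, so r5c3=9.
Step 38. [r3c7∈{9}] only 9 remains possible at r3c7 ⇒ r3c7=9.

Answer: 3 6 1 9 5 8 4 7 2 / 9 5 4 1 2 7 6 3 8 / 2 7 8 6 4 3 9 1 5 / 7 3 2 4 9 1 8 5 6 / 6 8 9 2 3 5 7 4 1 / 1 4 5 7 8 6 2 9 3 / 8 2 7 3 1 9 5 6 4 / 4 1 6 5 7 2 3 8 9 / 5 9 3 8 6 4 1 2 7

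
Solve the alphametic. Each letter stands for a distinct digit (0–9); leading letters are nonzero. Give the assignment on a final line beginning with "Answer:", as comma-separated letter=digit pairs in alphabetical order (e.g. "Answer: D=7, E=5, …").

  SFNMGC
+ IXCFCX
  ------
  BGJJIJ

Step 1. [col 1: C + X ≡ J (mod 10)] column 1 (C + X ≡ J (mod 10), carry-in 0) doesn't pin C yet; pick C=8 and continue, so C=8.
Step 2. [col 1: C + X ≡ J (mod 10)] X=2 is one option consistent with column 1 (C + X ≡ J (mod 10), carry-in 0) — take it ⇒ X=2.
Step 3. [col 1: C + X ≡ J (mod 10)] in column 1 we have C+X≡J with carry-in 0; given C=8, X=2 and digits 2,8 already taken and all letters distinct, that pins J to 0. So J=0.
Step 4. [col 2: G + C ≡ I (mod 10)] several values work for G in column 2 (G + C ≡ I (mod 10), carry-in 1); try G=7 ⇒ G=7.
Step 5. [col 2: G + C ≡ I (mod 10)] column 2: given G=7, C=8, carry-in 1, and digits 0,2,7,8 already taken and all letters distinct, G+C≡I (mod 10) forces I=6. So I=6.
Step 6. [col 3: M + F ≡ J (mod 10)] F=4 is one option consistent with column 3 (M + F ≡ J (mod 10), carry-in 1) — take it, so F=4.
Step 7. [col 3: M + F ≡ J (mod 10)] in column 3 we have M+F≡J with carry-in 1; given F=4, J=0 and digits 0,2,4,6,7,8 already taken and all letters distinct, that pins M to 5. So M=5.
Step 8. [col 4: N + C ≡ J (mod 10)] in column 4 we have N+C≡J with carry-in 1; given C=8, J=0 and digits 0,2,4,5,6,7,8 already taken and all letters distinct, that pins N to 1, so N=1.
Step 9. [col 6: S + I ≡ B (mod 10)] in column 6 we have S+I≡B with carry-in 0; given I=6 and digits 0,1,2,4,5,6,7,8 already taken and all letters distinct, that pins S to 3 ⇒ S=3.
Step 10. [col 6: S + I ≡ B (mod 10)] column 6 reads S+I+carry(0)=B with S=3, I=6; with digits 0,1,2,3,4,5,6,7,8 already taken and all letters distinct, the only value for B is 9 ⇒ B=9.

Answer: B=9, C=8, F=4, G=7, I=6, J=0, M=5, N=1, S=3, X=2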